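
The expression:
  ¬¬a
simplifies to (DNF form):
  a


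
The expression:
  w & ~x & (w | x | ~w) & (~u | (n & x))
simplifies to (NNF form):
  w & ~u & ~x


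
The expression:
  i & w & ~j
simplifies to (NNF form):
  i & w & ~j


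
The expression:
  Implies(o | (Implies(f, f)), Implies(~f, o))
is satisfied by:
  {o: True, f: True}
  {o: True, f: False}
  {f: True, o: False}


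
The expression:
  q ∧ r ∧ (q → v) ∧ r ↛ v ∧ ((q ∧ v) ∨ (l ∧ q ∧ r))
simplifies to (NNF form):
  False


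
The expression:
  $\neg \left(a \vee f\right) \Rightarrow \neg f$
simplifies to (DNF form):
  $\text{True}$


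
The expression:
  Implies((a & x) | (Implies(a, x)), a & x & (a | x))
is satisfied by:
  {a: True}


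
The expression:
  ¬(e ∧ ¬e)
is always true.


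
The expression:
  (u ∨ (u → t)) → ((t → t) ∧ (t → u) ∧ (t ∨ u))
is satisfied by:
  {u: True}


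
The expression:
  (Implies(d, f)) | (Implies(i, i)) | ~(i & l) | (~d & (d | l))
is always true.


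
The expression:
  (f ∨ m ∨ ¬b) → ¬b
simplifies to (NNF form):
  (¬f ∧ ¬m) ∨ ¬b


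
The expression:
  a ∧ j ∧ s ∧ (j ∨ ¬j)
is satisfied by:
  {a: True, j: True, s: True}


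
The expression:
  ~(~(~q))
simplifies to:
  ~q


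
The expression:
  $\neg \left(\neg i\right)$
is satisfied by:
  {i: True}


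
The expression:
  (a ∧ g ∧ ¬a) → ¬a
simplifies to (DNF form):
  True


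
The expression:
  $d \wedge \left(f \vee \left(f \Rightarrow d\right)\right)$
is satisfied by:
  {d: True}


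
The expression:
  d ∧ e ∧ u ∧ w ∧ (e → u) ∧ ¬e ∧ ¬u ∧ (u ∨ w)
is never true.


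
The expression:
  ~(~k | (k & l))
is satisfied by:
  {k: True, l: False}


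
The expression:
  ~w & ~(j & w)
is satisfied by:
  {w: False}


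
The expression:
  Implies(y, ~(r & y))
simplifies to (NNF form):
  ~r | ~y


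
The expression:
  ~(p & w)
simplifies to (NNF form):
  ~p | ~w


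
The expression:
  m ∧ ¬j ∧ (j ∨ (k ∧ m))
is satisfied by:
  {m: True, k: True, j: False}


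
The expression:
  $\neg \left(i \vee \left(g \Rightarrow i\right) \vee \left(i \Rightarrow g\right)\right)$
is never true.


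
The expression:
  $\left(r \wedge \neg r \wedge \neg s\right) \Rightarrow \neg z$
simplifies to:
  $\text{True}$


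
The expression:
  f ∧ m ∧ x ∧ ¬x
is never true.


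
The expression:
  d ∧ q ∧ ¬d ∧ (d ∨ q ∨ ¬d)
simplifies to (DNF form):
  False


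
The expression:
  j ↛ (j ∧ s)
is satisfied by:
  {j: True, s: False}


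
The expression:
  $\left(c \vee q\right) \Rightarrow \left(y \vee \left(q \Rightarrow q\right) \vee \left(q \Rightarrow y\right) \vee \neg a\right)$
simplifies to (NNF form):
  $\text{True}$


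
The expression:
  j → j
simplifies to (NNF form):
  True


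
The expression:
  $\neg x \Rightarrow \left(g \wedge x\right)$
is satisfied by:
  {x: True}


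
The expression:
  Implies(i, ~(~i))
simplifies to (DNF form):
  True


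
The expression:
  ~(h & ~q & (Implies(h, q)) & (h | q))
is always true.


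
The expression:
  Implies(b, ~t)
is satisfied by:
  {t: False, b: False}
  {b: True, t: False}
  {t: True, b: False}


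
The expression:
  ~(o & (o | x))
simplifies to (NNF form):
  ~o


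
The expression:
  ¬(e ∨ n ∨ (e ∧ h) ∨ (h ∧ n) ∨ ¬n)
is never true.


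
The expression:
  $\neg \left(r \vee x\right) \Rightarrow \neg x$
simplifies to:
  $\text{True}$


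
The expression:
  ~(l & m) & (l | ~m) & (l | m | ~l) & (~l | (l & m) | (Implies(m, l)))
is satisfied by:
  {m: False}


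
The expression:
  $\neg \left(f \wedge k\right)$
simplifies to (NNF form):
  $\neg f \vee \neg k$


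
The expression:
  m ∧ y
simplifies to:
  m ∧ y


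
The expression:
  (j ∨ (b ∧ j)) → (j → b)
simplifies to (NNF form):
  b ∨ ¬j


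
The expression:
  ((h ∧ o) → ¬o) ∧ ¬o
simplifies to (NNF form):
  ¬o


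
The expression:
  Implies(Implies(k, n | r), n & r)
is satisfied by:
  {n: True, k: True, r: True}
  {n: True, r: True, k: False}
  {k: True, r: False, n: False}


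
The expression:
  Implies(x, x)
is always true.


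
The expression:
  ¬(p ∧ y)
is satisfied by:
  {p: False, y: False}
  {y: True, p: False}
  {p: True, y: False}


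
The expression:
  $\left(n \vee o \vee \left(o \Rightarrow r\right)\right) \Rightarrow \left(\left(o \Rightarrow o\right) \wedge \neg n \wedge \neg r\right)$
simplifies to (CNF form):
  $\neg n \wedge \neg r$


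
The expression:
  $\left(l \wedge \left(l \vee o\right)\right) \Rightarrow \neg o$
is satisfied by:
  {l: False, o: False}
  {o: True, l: False}
  {l: True, o: False}


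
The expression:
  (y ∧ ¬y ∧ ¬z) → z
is always true.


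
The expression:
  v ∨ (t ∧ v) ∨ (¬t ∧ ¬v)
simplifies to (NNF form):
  v ∨ ¬t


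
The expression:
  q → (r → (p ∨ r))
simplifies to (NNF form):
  True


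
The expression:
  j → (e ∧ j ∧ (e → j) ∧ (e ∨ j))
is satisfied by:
  {e: True, j: False}
  {j: False, e: False}
  {j: True, e: True}


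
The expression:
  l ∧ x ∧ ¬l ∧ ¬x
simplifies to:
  False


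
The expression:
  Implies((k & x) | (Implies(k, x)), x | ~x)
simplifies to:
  True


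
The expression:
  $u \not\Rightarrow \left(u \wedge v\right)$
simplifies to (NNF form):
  $u \wedge \neg v$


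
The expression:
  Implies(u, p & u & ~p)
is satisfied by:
  {u: False}


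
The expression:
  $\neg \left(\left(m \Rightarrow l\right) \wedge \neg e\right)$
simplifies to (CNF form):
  $\left(e \vee m\right) \wedge \left(e \vee \neg l\right)$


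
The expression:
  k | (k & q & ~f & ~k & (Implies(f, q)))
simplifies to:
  k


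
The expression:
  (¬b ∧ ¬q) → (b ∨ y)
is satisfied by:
  {y: True, b: True, q: True}
  {y: True, b: True, q: False}
  {y: True, q: True, b: False}
  {y: True, q: False, b: False}
  {b: True, q: True, y: False}
  {b: True, q: False, y: False}
  {q: True, b: False, y: False}


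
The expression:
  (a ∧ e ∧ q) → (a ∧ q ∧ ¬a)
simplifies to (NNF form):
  ¬a ∨ ¬e ∨ ¬q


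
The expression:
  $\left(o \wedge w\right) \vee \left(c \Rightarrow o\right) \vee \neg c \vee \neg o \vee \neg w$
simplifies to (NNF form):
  $\text{True}$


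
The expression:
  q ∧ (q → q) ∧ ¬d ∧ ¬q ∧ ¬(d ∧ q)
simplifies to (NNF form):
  False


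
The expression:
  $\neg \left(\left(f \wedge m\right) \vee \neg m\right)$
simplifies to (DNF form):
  $m \wedge \neg f$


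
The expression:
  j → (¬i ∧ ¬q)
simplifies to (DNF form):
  (¬i ∧ ¬q) ∨ ¬j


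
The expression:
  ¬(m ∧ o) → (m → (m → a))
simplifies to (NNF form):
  a ∨ o ∨ ¬m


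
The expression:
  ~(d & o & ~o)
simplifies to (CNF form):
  True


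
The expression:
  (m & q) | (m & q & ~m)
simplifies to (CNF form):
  m & q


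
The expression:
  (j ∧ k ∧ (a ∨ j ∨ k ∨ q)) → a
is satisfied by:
  {a: True, k: False, j: False}
  {k: False, j: False, a: False}
  {j: True, a: True, k: False}
  {j: True, k: False, a: False}
  {a: True, k: True, j: False}
  {k: True, a: False, j: False}
  {j: True, k: True, a: True}


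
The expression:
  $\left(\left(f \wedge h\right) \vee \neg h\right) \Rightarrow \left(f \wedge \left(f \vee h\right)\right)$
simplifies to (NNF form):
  $f \vee h$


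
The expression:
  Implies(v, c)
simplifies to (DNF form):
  c | ~v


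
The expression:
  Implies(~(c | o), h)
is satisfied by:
  {o: True, c: True, h: True}
  {o: True, c: True, h: False}
  {o: True, h: True, c: False}
  {o: True, h: False, c: False}
  {c: True, h: True, o: False}
  {c: True, h: False, o: False}
  {h: True, c: False, o: False}


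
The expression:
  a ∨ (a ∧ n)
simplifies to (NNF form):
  a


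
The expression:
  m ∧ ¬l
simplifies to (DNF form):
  m ∧ ¬l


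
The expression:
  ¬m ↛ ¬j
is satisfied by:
  {j: True, m: False}


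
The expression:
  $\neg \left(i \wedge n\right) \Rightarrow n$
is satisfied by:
  {n: True}


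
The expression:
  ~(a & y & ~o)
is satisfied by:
  {o: True, y: False, a: False}
  {y: False, a: False, o: False}
  {a: True, o: True, y: False}
  {a: True, y: False, o: False}
  {o: True, y: True, a: False}
  {y: True, o: False, a: False}
  {a: True, y: True, o: True}


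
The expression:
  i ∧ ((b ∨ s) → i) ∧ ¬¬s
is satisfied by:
  {i: True, s: True}


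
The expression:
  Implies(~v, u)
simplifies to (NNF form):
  u | v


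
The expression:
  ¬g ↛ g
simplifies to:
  True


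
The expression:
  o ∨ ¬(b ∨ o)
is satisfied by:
  {o: True, b: False}
  {b: False, o: False}
  {b: True, o: True}


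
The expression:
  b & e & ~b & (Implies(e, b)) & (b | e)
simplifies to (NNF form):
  False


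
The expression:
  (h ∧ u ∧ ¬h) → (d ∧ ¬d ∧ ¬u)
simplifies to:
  True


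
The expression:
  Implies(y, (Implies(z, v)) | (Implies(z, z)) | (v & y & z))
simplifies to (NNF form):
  True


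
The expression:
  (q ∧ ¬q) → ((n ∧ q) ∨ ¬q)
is always true.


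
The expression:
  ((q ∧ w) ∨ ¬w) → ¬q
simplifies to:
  ¬q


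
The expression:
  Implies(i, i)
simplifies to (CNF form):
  True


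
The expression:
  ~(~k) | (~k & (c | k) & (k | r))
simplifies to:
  k | (c & r)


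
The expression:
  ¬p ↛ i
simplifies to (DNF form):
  i ∨ ¬p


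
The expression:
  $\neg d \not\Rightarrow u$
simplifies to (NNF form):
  $\neg d \wedge \neg u$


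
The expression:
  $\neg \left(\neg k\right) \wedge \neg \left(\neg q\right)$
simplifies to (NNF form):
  $k \wedge q$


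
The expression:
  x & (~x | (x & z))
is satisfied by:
  {z: True, x: True}


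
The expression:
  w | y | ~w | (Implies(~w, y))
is always true.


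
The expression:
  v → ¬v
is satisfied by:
  {v: False}


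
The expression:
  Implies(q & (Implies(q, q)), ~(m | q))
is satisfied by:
  {q: False}


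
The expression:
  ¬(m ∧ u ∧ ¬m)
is always true.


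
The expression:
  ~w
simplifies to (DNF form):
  ~w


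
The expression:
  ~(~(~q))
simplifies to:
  ~q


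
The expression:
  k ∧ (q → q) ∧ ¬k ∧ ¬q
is never true.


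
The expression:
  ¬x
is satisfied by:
  {x: False}


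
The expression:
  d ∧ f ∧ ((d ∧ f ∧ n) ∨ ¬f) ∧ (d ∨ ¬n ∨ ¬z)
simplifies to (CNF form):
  d ∧ f ∧ n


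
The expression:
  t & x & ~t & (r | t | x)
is never true.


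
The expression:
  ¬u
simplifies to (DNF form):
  ¬u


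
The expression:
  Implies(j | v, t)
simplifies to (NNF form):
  t | (~j & ~v)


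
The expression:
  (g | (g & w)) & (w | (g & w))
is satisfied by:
  {w: True, g: True}


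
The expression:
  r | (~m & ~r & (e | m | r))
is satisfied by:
  {r: True, e: True, m: False}
  {r: True, m: False, e: False}
  {r: True, e: True, m: True}
  {r: True, m: True, e: False}
  {e: True, m: False, r: False}


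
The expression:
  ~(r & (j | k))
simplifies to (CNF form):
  (~j | ~r) & (~k | ~r)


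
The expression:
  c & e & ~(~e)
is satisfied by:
  {c: True, e: True}


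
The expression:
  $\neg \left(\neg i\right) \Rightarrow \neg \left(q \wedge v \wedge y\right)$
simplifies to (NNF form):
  $\neg i \vee \neg q \vee \neg v \vee \neg y$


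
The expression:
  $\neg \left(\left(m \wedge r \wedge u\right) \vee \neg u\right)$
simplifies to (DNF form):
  $\left(u \wedge \neg m\right) \vee \left(u \wedge \neg r\right)$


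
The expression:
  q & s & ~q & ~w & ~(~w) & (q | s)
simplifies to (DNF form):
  False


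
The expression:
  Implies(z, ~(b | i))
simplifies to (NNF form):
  ~z | (~b & ~i)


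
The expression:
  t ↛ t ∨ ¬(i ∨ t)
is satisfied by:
  {i: False, t: False}


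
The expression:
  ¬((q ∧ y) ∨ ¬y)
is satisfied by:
  {y: True, q: False}


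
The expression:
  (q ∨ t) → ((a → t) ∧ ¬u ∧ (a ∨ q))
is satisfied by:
  {t: False, u: False, q: False, a: False}
  {a: True, t: False, u: False, q: False}
  {q: True, t: False, u: False, a: False}
  {a: True, t: True, u: False, q: False}
  {q: True, t: True, u: False, a: False}
  {a: True, q: True, t: True, u: False}
  {u: True, a: False, t: False, q: False}
  {u: True, a: True, t: False, q: False}


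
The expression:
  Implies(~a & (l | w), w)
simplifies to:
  a | w | ~l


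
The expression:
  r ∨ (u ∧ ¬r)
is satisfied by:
  {r: True, u: True}
  {r: True, u: False}
  {u: True, r: False}


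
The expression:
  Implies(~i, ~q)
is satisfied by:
  {i: True, q: False}
  {q: False, i: False}
  {q: True, i: True}


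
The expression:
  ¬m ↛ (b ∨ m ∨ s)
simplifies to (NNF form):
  ¬b ∧ ¬m ∧ ¬s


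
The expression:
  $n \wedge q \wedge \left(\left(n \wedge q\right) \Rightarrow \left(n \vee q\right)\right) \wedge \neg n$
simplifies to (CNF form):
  $\text{False}$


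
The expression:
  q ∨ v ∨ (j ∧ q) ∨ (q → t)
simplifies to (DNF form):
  True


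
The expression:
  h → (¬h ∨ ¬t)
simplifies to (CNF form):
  ¬h ∨ ¬t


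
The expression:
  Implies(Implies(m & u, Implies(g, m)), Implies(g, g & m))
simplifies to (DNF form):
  m | ~g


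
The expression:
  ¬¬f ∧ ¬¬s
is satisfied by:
  {s: True, f: True}


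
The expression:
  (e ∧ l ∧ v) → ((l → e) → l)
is always true.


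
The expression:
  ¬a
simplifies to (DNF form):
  ¬a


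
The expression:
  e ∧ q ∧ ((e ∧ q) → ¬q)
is never true.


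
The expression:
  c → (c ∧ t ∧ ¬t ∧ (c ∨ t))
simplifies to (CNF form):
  ¬c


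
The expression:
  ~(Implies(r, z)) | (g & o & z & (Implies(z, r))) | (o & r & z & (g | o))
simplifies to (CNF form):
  r & (o | ~z)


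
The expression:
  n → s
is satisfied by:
  {s: True, n: False}
  {n: False, s: False}
  {n: True, s: True}


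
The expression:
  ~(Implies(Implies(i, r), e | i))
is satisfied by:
  {i: False, e: False}


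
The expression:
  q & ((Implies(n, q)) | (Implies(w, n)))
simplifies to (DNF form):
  q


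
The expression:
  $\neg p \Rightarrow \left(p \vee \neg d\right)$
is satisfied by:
  {p: True, d: False}
  {d: False, p: False}
  {d: True, p: True}


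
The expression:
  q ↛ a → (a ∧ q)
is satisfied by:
  {a: True, q: False}
  {q: False, a: False}
  {q: True, a: True}


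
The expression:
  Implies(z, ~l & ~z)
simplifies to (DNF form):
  ~z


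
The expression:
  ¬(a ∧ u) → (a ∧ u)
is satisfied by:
  {a: True, u: True}


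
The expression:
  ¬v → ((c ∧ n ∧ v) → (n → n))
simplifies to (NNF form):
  True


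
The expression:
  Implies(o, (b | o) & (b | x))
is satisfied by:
  {b: True, x: True, o: False}
  {b: True, x: False, o: False}
  {x: True, b: False, o: False}
  {b: False, x: False, o: False}
  {b: True, o: True, x: True}
  {b: True, o: True, x: False}
  {o: True, x: True, b: False}


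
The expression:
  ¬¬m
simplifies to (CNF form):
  m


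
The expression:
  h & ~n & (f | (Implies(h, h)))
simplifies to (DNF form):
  h & ~n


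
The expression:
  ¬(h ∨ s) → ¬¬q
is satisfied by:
  {s: True, q: True, h: True}
  {s: True, q: True, h: False}
  {s: True, h: True, q: False}
  {s: True, h: False, q: False}
  {q: True, h: True, s: False}
  {q: True, h: False, s: False}
  {h: True, q: False, s: False}


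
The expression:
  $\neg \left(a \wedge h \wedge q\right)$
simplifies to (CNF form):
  $\neg a \vee \neg h \vee \neg q$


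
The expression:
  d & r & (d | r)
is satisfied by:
  {r: True, d: True}


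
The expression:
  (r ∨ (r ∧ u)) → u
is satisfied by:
  {u: True, r: False}
  {r: False, u: False}
  {r: True, u: True}


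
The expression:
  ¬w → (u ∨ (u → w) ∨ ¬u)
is always true.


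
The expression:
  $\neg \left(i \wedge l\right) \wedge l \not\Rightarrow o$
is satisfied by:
  {l: True, i: False, o: False}


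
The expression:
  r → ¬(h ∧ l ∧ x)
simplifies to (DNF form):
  ¬h ∨ ¬l ∨ ¬r ∨ ¬x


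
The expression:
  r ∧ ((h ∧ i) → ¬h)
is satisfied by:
  {r: True, h: False, i: False}
  {r: True, i: True, h: False}
  {r: True, h: True, i: False}


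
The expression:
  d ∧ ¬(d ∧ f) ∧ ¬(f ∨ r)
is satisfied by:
  {d: True, r: False, f: False}


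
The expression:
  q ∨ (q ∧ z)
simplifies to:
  q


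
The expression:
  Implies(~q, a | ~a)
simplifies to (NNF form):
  True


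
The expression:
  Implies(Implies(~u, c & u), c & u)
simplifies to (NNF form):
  c | ~u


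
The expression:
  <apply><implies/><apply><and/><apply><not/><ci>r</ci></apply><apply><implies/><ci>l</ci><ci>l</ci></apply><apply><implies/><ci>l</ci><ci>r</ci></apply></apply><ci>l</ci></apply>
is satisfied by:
  {r: True, l: True}
  {r: True, l: False}
  {l: True, r: False}


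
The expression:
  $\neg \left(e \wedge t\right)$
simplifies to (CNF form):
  $\neg e \vee \neg t$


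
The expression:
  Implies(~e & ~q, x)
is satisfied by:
  {x: True, q: True, e: True}
  {x: True, q: True, e: False}
  {x: True, e: True, q: False}
  {x: True, e: False, q: False}
  {q: True, e: True, x: False}
  {q: True, e: False, x: False}
  {e: True, q: False, x: False}


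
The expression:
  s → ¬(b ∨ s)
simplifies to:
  ¬s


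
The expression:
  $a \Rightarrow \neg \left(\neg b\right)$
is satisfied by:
  {b: True, a: False}
  {a: False, b: False}
  {a: True, b: True}


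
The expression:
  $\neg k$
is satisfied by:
  {k: False}


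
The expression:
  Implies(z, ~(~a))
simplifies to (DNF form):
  a | ~z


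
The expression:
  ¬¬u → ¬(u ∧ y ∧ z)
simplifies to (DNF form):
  ¬u ∨ ¬y ∨ ¬z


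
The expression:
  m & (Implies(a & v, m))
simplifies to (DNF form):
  m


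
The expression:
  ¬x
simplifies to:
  ¬x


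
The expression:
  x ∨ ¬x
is always true.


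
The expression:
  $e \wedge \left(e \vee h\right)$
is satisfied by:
  {e: True}


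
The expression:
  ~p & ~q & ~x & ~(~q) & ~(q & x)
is never true.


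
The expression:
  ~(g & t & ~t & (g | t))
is always true.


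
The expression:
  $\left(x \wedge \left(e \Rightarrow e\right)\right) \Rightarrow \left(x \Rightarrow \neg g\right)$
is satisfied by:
  {g: False, x: False}
  {x: True, g: False}
  {g: True, x: False}


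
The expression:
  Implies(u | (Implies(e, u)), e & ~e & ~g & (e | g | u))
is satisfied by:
  {e: True, u: False}


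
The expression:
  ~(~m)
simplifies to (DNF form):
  m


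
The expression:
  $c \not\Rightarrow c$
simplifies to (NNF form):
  $\text{False}$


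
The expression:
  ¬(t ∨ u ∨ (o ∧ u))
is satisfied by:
  {u: False, t: False}


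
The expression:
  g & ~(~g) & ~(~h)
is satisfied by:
  {h: True, g: True}


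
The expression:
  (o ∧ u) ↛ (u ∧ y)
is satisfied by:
  {u: True, o: True, y: False}


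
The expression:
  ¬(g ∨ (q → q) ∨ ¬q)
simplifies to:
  False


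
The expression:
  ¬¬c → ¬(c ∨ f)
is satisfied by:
  {c: False}


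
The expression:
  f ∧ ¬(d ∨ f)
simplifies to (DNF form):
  False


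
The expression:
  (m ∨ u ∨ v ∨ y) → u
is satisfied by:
  {u: True, v: False, y: False, m: False}
  {u: True, m: True, v: False, y: False}
  {u: True, y: True, v: False, m: False}
  {u: True, m: True, y: True, v: False}
  {u: True, v: True, y: False, m: False}
  {u: True, m: True, v: True, y: False}
  {u: True, y: True, v: True, m: False}
  {u: True, m: True, y: True, v: True}
  {m: False, v: False, y: False, u: False}


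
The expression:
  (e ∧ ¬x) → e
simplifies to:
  True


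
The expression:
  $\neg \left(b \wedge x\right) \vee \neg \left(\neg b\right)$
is always true.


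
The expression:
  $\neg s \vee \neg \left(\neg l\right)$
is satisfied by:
  {l: True, s: False}
  {s: False, l: False}
  {s: True, l: True}


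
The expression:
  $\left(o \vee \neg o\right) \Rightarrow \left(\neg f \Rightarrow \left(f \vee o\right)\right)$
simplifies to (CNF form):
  $f \vee o$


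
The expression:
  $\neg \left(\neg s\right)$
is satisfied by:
  {s: True}


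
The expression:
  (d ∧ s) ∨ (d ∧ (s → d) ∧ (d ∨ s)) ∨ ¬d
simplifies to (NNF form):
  True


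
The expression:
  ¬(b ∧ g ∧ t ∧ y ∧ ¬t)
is always true.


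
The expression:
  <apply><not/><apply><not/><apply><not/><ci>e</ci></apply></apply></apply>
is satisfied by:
  {e: False}


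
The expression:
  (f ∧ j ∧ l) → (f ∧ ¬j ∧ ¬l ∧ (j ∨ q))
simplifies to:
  ¬f ∨ ¬j ∨ ¬l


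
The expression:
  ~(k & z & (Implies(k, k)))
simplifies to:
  ~k | ~z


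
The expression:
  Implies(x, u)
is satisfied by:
  {u: True, x: False}
  {x: False, u: False}
  {x: True, u: True}


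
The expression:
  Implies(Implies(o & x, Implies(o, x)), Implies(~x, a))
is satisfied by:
  {a: True, x: True}
  {a: True, x: False}
  {x: True, a: False}


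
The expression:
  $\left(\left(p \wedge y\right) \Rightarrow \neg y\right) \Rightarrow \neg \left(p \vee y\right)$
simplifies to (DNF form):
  $\left(p \wedge y\right) \vee \left(\neg p \wedge \neg y\right)$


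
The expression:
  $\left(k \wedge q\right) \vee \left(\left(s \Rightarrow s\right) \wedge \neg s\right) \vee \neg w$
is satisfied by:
  {q: True, k: True, s: False, w: False}
  {q: True, k: False, s: False, w: False}
  {k: True, q: False, s: False, w: False}
  {q: False, k: False, s: False, w: False}
  {w: True, q: True, k: True, s: False}
  {w: True, q: True, k: False, s: False}
  {w: True, k: True, q: False, s: False}
  {w: True, k: False, q: False, s: False}
  {q: True, s: True, k: True, w: False}
  {q: True, s: True, k: False, w: False}
  {s: True, k: True, q: False, w: False}
  {s: True, q: False, k: False, w: False}
  {w: True, q: True, s: True, k: True}


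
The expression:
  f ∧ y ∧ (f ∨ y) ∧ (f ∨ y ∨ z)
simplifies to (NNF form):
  f ∧ y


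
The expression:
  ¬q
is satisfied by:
  {q: False}


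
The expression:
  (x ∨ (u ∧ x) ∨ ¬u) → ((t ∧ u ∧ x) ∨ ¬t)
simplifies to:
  u ∨ ¬t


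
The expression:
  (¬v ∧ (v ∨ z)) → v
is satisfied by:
  {v: True, z: False}
  {z: False, v: False}
  {z: True, v: True}


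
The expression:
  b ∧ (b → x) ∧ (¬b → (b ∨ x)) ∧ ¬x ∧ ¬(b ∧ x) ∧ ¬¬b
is never true.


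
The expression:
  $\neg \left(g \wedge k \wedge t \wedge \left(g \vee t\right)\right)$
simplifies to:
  $\neg g \vee \neg k \vee \neg t$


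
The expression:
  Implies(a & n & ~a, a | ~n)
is always true.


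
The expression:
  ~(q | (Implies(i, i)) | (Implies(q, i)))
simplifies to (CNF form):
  False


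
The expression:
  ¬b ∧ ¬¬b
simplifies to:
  False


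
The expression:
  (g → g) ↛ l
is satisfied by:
  {l: False}


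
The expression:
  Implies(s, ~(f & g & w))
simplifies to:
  ~f | ~g | ~s | ~w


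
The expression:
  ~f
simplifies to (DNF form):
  ~f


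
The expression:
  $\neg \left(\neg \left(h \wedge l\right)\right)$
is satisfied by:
  {h: True, l: True}


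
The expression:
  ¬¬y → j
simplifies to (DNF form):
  j ∨ ¬y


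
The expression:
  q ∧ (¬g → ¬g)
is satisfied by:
  {q: True}


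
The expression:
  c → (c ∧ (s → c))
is always true.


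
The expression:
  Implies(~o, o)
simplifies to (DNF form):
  o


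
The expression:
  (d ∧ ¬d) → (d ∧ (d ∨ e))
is always true.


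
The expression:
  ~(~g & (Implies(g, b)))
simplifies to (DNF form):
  g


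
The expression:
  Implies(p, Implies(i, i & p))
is always true.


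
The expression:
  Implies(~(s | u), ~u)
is always true.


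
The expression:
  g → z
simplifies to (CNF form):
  z ∨ ¬g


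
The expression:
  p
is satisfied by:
  {p: True}


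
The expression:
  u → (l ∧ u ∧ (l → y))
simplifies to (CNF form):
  (l ∨ ¬u) ∧ (y ∨ ¬u)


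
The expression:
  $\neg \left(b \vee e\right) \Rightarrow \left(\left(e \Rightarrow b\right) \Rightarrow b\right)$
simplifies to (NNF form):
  $b \vee e$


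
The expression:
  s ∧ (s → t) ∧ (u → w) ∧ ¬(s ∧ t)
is never true.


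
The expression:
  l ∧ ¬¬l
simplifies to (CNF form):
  l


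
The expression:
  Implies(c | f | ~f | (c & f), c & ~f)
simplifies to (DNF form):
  c & ~f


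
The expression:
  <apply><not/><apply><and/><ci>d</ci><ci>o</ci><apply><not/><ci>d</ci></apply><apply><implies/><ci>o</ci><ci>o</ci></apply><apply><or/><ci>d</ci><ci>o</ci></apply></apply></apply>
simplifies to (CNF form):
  <true/>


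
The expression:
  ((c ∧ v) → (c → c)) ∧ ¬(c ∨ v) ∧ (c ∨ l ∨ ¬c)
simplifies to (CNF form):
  ¬c ∧ ¬v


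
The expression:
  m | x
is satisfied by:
  {x: True, m: True}
  {x: True, m: False}
  {m: True, x: False}


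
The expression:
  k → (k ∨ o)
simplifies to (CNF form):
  True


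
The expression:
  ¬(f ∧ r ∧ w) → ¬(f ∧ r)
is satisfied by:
  {w: True, r: False, f: False}
  {w: False, r: False, f: False}
  {f: True, w: True, r: False}
  {f: True, w: False, r: False}
  {r: True, w: True, f: False}
  {r: True, w: False, f: False}
  {r: True, f: True, w: True}


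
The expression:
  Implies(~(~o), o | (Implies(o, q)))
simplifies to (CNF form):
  True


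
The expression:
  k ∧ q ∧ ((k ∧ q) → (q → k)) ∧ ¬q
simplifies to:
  False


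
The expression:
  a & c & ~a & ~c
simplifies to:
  False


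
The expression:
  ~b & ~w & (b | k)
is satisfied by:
  {k: True, w: False, b: False}


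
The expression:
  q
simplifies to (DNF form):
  q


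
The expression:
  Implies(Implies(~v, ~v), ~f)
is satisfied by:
  {f: False}


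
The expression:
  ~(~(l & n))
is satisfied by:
  {n: True, l: True}


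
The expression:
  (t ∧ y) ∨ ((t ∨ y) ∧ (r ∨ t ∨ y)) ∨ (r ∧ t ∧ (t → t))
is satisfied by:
  {y: True, t: True}
  {y: True, t: False}
  {t: True, y: False}


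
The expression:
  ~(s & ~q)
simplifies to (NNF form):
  q | ~s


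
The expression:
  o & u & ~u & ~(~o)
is never true.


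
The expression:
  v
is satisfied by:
  {v: True}


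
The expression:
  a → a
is always true.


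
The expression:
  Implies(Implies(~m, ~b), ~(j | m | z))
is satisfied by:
  {b: True, z: False, m: False, j: False}
  {j: True, b: True, z: False, m: False}
  {b: True, z: True, j: False, m: False}
  {j: True, b: True, z: True, m: False}
  {j: False, z: False, b: False, m: False}


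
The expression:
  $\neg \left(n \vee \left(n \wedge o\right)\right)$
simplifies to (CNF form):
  $\neg n$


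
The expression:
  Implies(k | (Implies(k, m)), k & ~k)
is never true.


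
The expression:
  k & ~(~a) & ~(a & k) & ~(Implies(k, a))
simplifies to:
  False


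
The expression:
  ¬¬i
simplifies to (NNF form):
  i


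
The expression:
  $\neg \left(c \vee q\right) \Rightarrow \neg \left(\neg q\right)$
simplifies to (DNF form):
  $c \vee q$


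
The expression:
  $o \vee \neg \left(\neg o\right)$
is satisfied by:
  {o: True}


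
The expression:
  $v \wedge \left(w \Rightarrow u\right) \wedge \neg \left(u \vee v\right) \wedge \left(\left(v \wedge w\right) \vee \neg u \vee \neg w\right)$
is never true.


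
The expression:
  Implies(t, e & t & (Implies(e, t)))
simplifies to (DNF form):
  e | ~t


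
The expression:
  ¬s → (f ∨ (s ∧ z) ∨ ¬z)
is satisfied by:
  {s: True, f: True, z: False}
  {s: True, f: False, z: False}
  {f: True, s: False, z: False}
  {s: False, f: False, z: False}
  {z: True, s: True, f: True}
  {z: True, s: True, f: False}
  {z: True, f: True, s: False}


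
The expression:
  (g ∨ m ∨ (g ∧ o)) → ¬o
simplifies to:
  (¬g ∧ ¬m) ∨ ¬o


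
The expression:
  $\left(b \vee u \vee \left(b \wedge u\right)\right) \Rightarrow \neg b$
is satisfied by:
  {b: False}


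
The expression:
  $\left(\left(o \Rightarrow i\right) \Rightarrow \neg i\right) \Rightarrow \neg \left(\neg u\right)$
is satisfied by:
  {i: True, u: True}
  {i: True, u: False}
  {u: True, i: False}


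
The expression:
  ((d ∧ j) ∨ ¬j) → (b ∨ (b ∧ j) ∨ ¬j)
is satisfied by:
  {b: True, d: False, j: False}
  {d: False, j: False, b: False}
  {j: True, b: True, d: False}
  {j: True, d: False, b: False}
  {b: True, d: True, j: False}
  {d: True, b: False, j: False}
  {j: True, d: True, b: True}


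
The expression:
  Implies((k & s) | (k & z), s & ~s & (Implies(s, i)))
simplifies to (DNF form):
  ~k | (~s & ~z)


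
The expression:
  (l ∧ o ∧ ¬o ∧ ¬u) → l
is always true.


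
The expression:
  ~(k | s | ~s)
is never true.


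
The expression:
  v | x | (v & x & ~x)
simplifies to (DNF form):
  v | x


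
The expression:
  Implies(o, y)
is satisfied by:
  {y: True, o: False}
  {o: False, y: False}
  {o: True, y: True}


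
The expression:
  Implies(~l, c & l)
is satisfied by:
  {l: True}


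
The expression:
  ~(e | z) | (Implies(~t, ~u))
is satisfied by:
  {t: True, e: False, u: False, z: False}
  {t: True, z: True, e: False, u: False}
  {t: True, e: True, u: False, z: False}
  {t: True, z: True, e: True, u: False}
  {z: False, e: False, u: False, t: False}
  {z: True, e: False, u: False, t: False}
  {e: True, z: False, u: False, t: False}
  {z: True, e: True, u: False, t: False}
  {u: True, t: True, z: False, e: False}
  {z: True, u: True, t: True, e: False}
  {u: True, t: True, e: True, z: False}
  {z: True, u: True, t: True, e: True}
  {u: True, t: False, e: False, z: False}


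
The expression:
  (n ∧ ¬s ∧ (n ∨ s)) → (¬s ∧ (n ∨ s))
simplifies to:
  True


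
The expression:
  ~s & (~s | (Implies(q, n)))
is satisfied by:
  {s: False}


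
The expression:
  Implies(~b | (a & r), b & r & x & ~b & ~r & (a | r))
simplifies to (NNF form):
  b & (~a | ~r)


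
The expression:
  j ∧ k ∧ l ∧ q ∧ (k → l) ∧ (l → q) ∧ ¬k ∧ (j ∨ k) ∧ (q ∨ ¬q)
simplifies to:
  False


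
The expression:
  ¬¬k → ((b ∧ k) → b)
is always true.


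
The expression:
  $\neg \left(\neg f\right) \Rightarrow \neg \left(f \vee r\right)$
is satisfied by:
  {f: False}


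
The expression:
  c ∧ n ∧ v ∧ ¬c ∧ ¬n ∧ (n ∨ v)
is never true.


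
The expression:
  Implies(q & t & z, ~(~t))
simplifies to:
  True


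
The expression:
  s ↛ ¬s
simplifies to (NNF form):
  s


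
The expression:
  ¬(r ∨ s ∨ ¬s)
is never true.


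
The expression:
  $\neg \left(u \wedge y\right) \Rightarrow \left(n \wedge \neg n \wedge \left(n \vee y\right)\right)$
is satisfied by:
  {u: True, y: True}


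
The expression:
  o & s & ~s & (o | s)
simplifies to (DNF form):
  False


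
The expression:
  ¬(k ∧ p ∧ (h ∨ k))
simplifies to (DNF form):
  ¬k ∨ ¬p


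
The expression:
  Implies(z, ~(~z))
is always true.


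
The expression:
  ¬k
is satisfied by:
  {k: False}


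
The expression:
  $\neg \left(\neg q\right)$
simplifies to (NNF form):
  $q$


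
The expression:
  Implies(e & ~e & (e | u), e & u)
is always true.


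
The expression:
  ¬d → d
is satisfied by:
  {d: True}


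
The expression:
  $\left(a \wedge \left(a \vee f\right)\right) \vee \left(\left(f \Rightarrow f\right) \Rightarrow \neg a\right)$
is always true.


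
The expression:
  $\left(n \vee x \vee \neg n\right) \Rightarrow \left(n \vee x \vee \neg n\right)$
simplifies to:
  $\text{True}$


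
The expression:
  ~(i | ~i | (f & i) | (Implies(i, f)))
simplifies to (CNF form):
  False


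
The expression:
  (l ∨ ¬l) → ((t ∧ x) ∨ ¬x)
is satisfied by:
  {t: True, x: False}
  {x: False, t: False}
  {x: True, t: True}


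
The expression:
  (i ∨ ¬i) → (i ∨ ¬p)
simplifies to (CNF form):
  i ∨ ¬p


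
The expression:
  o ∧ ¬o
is never true.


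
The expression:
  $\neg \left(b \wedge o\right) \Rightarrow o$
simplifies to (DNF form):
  $o$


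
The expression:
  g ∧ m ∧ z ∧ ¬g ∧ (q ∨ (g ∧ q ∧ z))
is never true.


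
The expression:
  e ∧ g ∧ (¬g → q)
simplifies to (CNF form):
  e ∧ g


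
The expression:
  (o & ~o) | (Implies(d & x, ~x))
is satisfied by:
  {d: False, x: False}
  {x: True, d: False}
  {d: True, x: False}


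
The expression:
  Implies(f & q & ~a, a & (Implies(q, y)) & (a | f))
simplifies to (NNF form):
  a | ~f | ~q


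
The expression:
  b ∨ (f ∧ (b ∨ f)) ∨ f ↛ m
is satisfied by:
  {b: True, f: True}
  {b: True, f: False}
  {f: True, b: False}


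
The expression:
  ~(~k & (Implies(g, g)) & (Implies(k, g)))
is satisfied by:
  {k: True}


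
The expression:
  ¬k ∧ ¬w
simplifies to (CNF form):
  ¬k ∧ ¬w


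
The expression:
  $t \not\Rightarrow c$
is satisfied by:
  {t: True, c: False}


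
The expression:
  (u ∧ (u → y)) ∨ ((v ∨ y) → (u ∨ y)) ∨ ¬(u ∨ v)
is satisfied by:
  {y: True, u: True, v: False}
  {y: True, v: False, u: False}
  {u: True, v: False, y: False}
  {u: False, v: False, y: False}
  {y: True, u: True, v: True}
  {y: True, v: True, u: False}
  {u: True, v: True, y: False}


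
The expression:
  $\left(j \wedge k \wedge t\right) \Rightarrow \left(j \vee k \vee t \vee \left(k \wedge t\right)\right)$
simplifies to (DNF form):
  $\text{True}$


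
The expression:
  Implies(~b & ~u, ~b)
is always true.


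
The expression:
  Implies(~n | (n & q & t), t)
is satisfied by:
  {n: True, t: True}
  {n: True, t: False}
  {t: True, n: False}


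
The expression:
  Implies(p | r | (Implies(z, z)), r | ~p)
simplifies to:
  r | ~p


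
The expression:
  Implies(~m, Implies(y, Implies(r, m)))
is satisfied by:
  {m: True, y: False, r: False}
  {m: False, y: False, r: False}
  {r: True, m: True, y: False}
  {r: True, m: False, y: False}
  {y: True, m: True, r: False}
  {y: True, m: False, r: False}
  {y: True, r: True, m: True}


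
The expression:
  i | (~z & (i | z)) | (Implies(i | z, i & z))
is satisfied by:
  {i: True, z: False}
  {z: False, i: False}
  {z: True, i: True}


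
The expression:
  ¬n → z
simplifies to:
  n ∨ z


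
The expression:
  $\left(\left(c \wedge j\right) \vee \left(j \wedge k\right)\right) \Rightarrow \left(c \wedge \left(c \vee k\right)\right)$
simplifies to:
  $c \vee \neg j \vee \neg k$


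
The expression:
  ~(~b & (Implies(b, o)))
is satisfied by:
  {b: True}


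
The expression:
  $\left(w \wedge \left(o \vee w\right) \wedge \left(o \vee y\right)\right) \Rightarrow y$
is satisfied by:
  {y: True, w: False, o: False}
  {w: False, o: False, y: False}
  {y: True, o: True, w: False}
  {o: True, w: False, y: False}
  {y: True, w: True, o: False}
  {w: True, y: False, o: False}
  {y: True, o: True, w: True}


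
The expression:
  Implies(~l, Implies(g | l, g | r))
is always true.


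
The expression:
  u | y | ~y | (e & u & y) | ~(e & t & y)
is always true.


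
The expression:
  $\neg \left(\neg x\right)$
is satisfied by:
  {x: True}


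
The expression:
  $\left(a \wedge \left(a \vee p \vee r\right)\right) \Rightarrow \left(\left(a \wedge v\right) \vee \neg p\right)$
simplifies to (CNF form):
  $v \vee \neg a \vee \neg p$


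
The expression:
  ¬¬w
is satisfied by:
  {w: True}


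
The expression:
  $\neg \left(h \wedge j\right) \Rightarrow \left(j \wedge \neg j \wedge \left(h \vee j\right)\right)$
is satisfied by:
  {h: True, j: True}


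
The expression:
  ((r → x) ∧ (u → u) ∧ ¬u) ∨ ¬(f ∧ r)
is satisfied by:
  {x: True, u: False, r: False, f: False}
  {f: False, u: False, x: False, r: False}
  {x: True, u: True, f: False, r: False}
  {u: True, f: False, x: False, r: False}
  {f: True, x: True, u: False, r: False}
  {f: True, u: False, x: False, r: False}
  {f: True, x: True, u: True, r: False}
  {f: True, u: True, x: False, r: False}
  {r: True, x: True, f: False, u: False}
  {r: True, f: False, u: False, x: False}
  {r: True, x: True, u: True, f: False}
  {r: True, u: True, f: False, x: False}
  {r: True, x: True, f: True, u: False}


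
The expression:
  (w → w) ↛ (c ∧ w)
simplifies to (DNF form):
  ¬c ∨ ¬w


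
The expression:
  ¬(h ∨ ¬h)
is never true.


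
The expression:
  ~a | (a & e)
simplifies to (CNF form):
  e | ~a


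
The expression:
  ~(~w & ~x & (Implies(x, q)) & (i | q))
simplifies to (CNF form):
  (w | x | ~i) & (w | x | ~q)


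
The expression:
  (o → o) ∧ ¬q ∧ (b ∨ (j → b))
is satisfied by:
  {b: True, q: False, j: False}
  {q: False, j: False, b: False}
  {j: True, b: True, q: False}


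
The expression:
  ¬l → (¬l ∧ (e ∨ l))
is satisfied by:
  {l: True, e: True}
  {l: True, e: False}
  {e: True, l: False}


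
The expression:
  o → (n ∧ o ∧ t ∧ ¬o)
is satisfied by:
  {o: False}


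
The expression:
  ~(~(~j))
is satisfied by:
  {j: False}


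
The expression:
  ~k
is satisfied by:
  {k: False}


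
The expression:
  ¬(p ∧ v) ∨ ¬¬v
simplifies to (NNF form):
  True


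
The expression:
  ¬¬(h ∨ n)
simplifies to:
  h ∨ n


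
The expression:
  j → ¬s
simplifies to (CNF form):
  ¬j ∨ ¬s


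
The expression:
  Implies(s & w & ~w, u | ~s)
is always true.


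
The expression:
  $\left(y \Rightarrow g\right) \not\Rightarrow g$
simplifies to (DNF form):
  $\neg g \wedge \neg y$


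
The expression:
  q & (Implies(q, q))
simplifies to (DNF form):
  q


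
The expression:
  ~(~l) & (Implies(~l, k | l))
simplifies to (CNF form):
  l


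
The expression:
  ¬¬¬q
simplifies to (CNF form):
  ¬q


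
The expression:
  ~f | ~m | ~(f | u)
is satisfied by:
  {m: False, f: False}
  {f: True, m: False}
  {m: True, f: False}


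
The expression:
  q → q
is always true.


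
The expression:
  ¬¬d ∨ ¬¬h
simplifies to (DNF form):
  d ∨ h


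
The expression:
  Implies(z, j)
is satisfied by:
  {j: True, z: False}
  {z: False, j: False}
  {z: True, j: True}


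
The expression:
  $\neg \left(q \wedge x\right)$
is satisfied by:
  {q: False, x: False}
  {x: True, q: False}
  {q: True, x: False}
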